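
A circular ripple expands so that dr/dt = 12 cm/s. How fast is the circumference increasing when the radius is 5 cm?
24π cm/s

C = 2πr
dC/dt = 2π · dr/dt = 2π · 12 = 24π cm/s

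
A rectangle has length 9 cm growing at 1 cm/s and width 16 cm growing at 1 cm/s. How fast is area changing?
25 cm²/s

A = lw
dA/dt = w·dl/dt + l·dw/dt = 16·1 + 9·1 = 25 cm²/s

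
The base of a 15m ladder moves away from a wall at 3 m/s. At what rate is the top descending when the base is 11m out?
33√26/52 ≈ 3.236 m/s

x² + y² = 15²
2x·dx/dt + 2y·dy/dt = 0
dy/dt = -x/y · dx/dt = -11/(2√26) · 3 = -33√26/52 m/s
The top is descending at 33√26/52 ≈ 3.236 m/s.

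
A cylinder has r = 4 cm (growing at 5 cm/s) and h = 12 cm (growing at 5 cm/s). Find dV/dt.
560π cm³/s

V = πr²h
dV/dt = 2πrh·dr/dt + πr²·dh/dt
= 2π(4)(12)(5) + π(4)²(5)
= 560π cm³/s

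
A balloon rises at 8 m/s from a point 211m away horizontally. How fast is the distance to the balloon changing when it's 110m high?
880√56621/56621 ≈ 3.698 m/s

z² = 211² + y²
z = √(211² + 110²) = √56621
dz/dt = y/z · dy/dt = 110/√56621 · 8 = 880√56621/56621 ≈ 3.698 m/s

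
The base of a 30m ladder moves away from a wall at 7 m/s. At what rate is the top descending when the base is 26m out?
13√14/4 ≈ 12.16 m/s

x² + y² = 30²
2x·dx/dt + 2y·dy/dt = 0
dy/dt = -x/y · dx/dt = -26/(4√14) · 7 = -13√14/4 m/s
The top is descending at 13√14/4 ≈ 12.16 m/s.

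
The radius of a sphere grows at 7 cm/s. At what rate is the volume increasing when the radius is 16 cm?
7168π cm³/s

V = (4/3)πr³
dV/dt = dV/dr · dr/dt = 4πr² · 7
At r = 16: dV/dt = 7168π cm³/s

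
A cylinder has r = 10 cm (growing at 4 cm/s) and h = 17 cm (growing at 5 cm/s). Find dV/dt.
1860π cm³/s

V = πr²h
dV/dt = 2πrh·dr/dt + πr²·dh/dt
= 2π(10)(17)(4) + π(10)²(5)
= 1860π cm³/s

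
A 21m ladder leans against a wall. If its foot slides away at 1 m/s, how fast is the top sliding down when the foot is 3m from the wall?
√3/12 ≈ 0.1443 m/s

x² + y² = 21²
2x·dx/dt + 2y·dy/dt = 0
dy/dt = -x/y · dx/dt = -3/(12√3) · 1 = -√3/12 m/s
The top is descending at √3/12 ≈ 0.1443 m/s.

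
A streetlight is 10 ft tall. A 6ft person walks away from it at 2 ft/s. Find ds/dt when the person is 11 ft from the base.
3 ft/s

By similar triangles: 10/(x+s) = 6/s
Solving: s = 6x/4
ds/dt = 6/4 · dx/dt = 3/2 · 2 = 3 ft/s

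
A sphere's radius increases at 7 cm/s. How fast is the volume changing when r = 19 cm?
10108π cm³/s

V = (4/3)πr³
dV/dt = dV/dr · dr/dt = 4πr² · 7
At r = 19: dV/dt = 10108π cm³/s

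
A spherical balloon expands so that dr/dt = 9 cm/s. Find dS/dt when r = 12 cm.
864π cm²/s

S = 4πr²
dS/dt = dS/dr · dr/dt = 8πr · 9
At r = 12: dS/dt = 864π cm²/s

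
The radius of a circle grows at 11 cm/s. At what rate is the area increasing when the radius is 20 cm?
440π cm²/s

A = πr²
dA/dt = 2πr · dr/dt = 2π(20)(11) = 440π cm²/s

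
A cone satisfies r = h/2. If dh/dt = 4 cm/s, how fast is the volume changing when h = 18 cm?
324π cm³/s

V = (1/3)π(h/2)²h = πh³/12
dV/dt = πh²/4 · 4
At h = 18: dV/dt = 324π cm³/s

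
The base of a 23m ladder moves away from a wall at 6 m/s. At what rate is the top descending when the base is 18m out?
108√205/205 ≈ 7.543 m/s

x² + y² = 23²
2x·dx/dt + 2y·dy/dt = 0
dy/dt = -x/y · dx/dt = -18/√205 · 6 = -108√205/205 m/s
The top is descending at 108√205/205 ≈ 7.543 m/s.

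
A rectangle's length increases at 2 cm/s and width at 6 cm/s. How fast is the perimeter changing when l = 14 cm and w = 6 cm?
16 cm/s

P = 2(l + w)
dP/dt = 2(dl/dt + dw/dt) = 2(2 + 6) = 16 cm/s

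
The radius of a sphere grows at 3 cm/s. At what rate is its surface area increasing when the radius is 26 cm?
624π cm²/s

S = 4πr²
dS/dt = dS/dr · dr/dt = 8πr · 3
At r = 26: dS/dt = 624π cm²/s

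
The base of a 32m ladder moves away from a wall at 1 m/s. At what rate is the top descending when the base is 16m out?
√3/3 ≈ 0.5774 m/s

x² + y² = 32²
2x·dx/dt + 2y·dy/dt = 0
dy/dt = -x/y · dx/dt = -16/(16√3) · 1 = -√3/3 m/s
The top is descending at √3/3 ≈ 0.5774 m/s.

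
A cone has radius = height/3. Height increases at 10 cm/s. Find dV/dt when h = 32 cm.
10240π/9 cm³/s

V = (1/3)π(h/3)²h = πh³/27
dV/dt = πh²/9 · 10
At h = 32: dV/dt = 10240π/9 cm³/s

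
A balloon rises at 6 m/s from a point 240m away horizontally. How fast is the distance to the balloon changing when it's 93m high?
186√7361/7361 ≈ 2.168 m/s

z² = 240² + y²
z = √(240² + 93²) = 3√7361
dz/dt = y/z · dy/dt = 93/(3√7361) · 6 = 186√7361/7361 ≈ 2.168 m/s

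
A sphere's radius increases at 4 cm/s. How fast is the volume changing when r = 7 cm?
784π cm³/s

V = (4/3)πr³
dV/dt = dV/dr · dr/dt = 4πr² · 4
At r = 7: dV/dt = 784π cm³/s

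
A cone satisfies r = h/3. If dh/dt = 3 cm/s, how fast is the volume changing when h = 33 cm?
363π cm³/s

V = (1/3)π(h/3)²h = πh³/27
dV/dt = πh²/9 · 3
At h = 33: dV/dt = 363π cm³/s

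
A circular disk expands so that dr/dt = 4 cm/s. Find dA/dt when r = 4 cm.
32π cm²/s

A = πr²
dA/dt = 2πr · dr/dt = 2π(4)(4) = 32π cm²/s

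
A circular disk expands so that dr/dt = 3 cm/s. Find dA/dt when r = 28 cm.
168π cm²/s

A = πr²
dA/dt = 2πr · dr/dt = 2π(28)(3) = 168π cm²/s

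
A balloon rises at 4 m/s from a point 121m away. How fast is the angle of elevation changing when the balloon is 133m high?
0.014971 rad/s

tan(θ) = y/121
sec²(θ) · dθ/dt = (1/121) · dy/dt
dθ/dt = cos²(θ)/121 · 4 = 121/(121² + 133²) · 4
dθ/dt = 0.014971 rad/s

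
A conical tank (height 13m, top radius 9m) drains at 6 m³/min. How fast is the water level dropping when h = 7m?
338/(1323π) ≈ 0.08132 m/min

r/h = 9/13, so r = (9/13)h
V = (1/3)πr²h = (1/3)π((9/13)h)²h = (27/169)πh³
dV/dh = (81/169)πh²
dh/dt = (dV/dt)/(dV/dh) = -6/((81/169)π·7²) = -338/(1323π) m/min
The level is dropping at 338/(1323π) ≈ 0.08132 m/min.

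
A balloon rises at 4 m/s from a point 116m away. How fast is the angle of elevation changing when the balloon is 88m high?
0.021887 rad/s

tan(θ) = y/116
sec²(θ) · dθ/dt = (1/116) · dy/dt
dθ/dt = cos²(θ)/116 · 4 = 116/(116² + 88²) · 4
dθ/dt = 0.021887 rad/s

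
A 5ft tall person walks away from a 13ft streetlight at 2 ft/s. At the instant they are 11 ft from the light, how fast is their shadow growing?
5/4 ft/s

By similar triangles: 13/(x+s) = 5/s
Solving: s = 5x/8
ds/dt = 5/8 · dx/dt = 5/8 · 2 = 5/4 ft/s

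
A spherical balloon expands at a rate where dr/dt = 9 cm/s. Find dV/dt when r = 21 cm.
15876π cm³/s

V = (4/3)πr³
dV/dt = dV/dr · dr/dt = 4πr² · 9
At r = 21: dV/dt = 15876π cm³/s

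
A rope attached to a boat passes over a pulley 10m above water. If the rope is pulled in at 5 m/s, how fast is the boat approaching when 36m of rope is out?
90√299/299 ≈ 5.205 m/s

rope² = x² + 10²
x = √(36² - 10²) = 2√299
dx/dt = (rope/x) · d(rope)/dt = (36/(2√299)) · (-5) = -90√299/299 m/s
The boat approaches at 90√299/299 ≈ 5.205 m/s.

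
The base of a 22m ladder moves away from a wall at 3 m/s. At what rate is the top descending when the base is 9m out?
27√403/403 ≈ 1.345 m/s

x² + y² = 22²
2x·dx/dt + 2y·dy/dt = 0
dy/dt = -x/y · dx/dt = -9/√403 · 3 = -27√403/403 m/s
The top is descending at 27√403/403 ≈ 1.345 m/s.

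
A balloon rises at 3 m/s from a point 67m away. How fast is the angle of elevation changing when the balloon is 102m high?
0.013496 rad/s

tan(θ) = y/67
sec²(θ) · dθ/dt = (1/67) · dy/dt
dθ/dt = cos²(θ)/67 · 3 = 67/(67² + 102²) · 3
dθ/dt = 0.013496 rad/s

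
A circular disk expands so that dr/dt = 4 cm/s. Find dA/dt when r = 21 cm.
168π cm²/s

A = πr²
dA/dt = 2πr · dr/dt = 2π(21)(4) = 168π cm²/s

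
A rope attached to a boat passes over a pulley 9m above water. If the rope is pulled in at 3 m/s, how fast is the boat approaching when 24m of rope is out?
24√55/55 ≈ 3.236 m/s

rope² = x² + 9²
x = √(24² - 9²) = 3√55
dx/dt = (rope/x) · d(rope)/dt = (24/(3√55)) · (-3) = -24√55/55 m/s
The boat approaches at 24√55/55 ≈ 3.236 m/s.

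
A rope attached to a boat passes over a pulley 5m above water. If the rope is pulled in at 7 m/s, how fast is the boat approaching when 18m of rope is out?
126√299/299 ≈ 7.287 m/s

rope² = x² + 5²
x = √(18² - 5²) = √299
dx/dt = (rope/x) · d(rope)/dt = (18/√299) · (-7) = -126√299/299 m/s
The boat approaches at 126√299/299 ≈ 7.287 m/s.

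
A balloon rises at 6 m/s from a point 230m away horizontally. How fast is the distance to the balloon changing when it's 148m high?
444√18701/18701 ≈ 3.247 m/s

z² = 230² + y²
z = √(230² + 148²) = 2√18701
dz/dt = y/z · dy/dt = 148/(2√18701) · 6 = 444√18701/18701 ≈ 3.247 m/s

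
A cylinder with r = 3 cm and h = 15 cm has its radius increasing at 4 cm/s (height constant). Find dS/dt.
168π cm²/s

S = 2πrh + 2πr² (lateral + bases)
dS/dt = (2πh + 4πr)·dr/dt = (2π·15 + 4π·3)·4
= 168π cm²/s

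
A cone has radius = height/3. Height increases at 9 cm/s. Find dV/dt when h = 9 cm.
81π cm³/s

V = (1/3)π(h/3)²h = πh³/27
dV/dt = πh²/9 · 9
At h = 9: dV/dt = 81π cm³/s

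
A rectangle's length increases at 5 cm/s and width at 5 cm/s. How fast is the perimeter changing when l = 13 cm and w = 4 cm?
20 cm/s

P = 2(l + w)
dP/dt = 2(dl/dt + dw/dt) = 2(5 + 5) = 20 cm/s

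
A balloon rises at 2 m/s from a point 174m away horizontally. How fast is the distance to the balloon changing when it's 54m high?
9√922/461 ≈ 0.5928 m/s

z² = 174² + y²
z = √(174² + 54²) = 6√922
dz/dt = y/z · dy/dt = 54/(6√922) · 2 = 9√922/461 ≈ 0.5928 m/s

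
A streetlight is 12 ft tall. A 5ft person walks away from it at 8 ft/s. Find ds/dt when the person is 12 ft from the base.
40/7 ft/s

By similar triangles: 12/(x+s) = 5/s
Solving: s = 5x/7
ds/dt = 5/7 · dx/dt = 5/7 · 8 = 40/7 ft/s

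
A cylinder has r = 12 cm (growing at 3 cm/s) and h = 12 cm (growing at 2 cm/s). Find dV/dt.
1152π cm³/s

V = πr²h
dV/dt = 2πrh·dr/dt + πr²·dh/dt
= 2π(12)(12)(3) + π(12)²(2)
= 1152π cm³/s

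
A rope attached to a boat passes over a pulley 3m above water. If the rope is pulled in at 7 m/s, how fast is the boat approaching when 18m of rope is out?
6√35/5 ≈ 7.099 m/s

rope² = x² + 3²
x = √(18² - 3²) = 3√35
dx/dt = (rope/x) · d(rope)/dt = (18/(3√35)) · (-7) = -6√35/5 m/s
The boat approaches at 6√35/5 ≈ 7.099 m/s.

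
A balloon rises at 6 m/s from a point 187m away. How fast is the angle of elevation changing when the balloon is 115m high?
0.023281 rad/s

tan(θ) = y/187
sec²(θ) · dθ/dt = (1/187) · dy/dt
dθ/dt = cos²(θ)/187 · 6 = 187/(187² + 115²) · 6
dθ/dt = 0.023281 rad/s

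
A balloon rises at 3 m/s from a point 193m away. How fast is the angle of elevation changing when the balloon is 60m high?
0.014174 rad/s

tan(θ) = y/193
sec²(θ) · dθ/dt = (1/193) · dy/dt
dθ/dt = cos²(θ)/193 · 3 = 193/(193² + 60²) · 3
dθ/dt = 0.014174 rad/s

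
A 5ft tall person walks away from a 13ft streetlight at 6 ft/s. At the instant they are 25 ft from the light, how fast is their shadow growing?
15/4 ft/s

By similar triangles: 13/(x+s) = 5/s
Solving: s = 5x/8
ds/dt = 5/8 · dx/dt = 5/8 · 6 = 15/4 ft/s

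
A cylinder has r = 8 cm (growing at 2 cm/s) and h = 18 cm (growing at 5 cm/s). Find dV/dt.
896π cm³/s

V = πr²h
dV/dt = 2πrh·dr/dt + πr²·dh/dt
= 2π(8)(18)(2) + π(8)²(5)
= 896π cm³/s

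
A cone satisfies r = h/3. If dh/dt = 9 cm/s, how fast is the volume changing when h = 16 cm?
256π cm³/s

V = (1/3)π(h/3)²h = πh³/27
dV/dt = πh²/9 · 9
At h = 16: dV/dt = 256π cm³/s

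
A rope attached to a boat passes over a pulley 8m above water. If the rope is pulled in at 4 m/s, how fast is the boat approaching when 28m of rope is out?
28√5/15 ≈ 4.174 m/s

rope² = x² + 8²
x = √(28² - 8²) = 12√5
dx/dt = (rope/x) · d(rope)/dt = (28/(12√5)) · (-4) = -28√5/15 m/s
The boat approaches at 28√5/15 ≈ 4.174 m/s.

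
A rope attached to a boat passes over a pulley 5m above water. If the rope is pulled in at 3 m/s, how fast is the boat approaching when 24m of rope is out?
72√551/551 ≈ 3.067 m/s

rope² = x² + 5²
x = √(24² - 5²) = √551
dx/dt = (rope/x) · d(rope)/dt = (24/√551) · (-3) = -72√551/551 m/s
The boat approaches at 72√551/551 ≈ 3.067 m/s.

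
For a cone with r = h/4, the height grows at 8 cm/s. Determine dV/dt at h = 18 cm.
162π cm³/s

V = (1/3)π(h/4)²h = πh³/48
dV/dt = πh²/16 · 8
At h = 18: dV/dt = 162π cm³/s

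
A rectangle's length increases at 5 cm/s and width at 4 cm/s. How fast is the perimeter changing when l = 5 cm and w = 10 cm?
18 cm/s

P = 2(l + w)
dP/dt = 2(dl/dt + dw/dt) = 2(5 + 4) = 18 cm/s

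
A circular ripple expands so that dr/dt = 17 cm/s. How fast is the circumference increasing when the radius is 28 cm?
34π cm/s

C = 2πr
dC/dt = 2π · dr/dt = 2π · 17 = 34π cm/s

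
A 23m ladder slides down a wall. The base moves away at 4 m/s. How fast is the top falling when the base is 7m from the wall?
7√30/30 ≈ 1.278 m/s

x² + y² = 23²
2x·dx/dt + 2y·dy/dt = 0
dy/dt = -x/y · dx/dt = -7/(4√30) · 4 = -7√30/30 m/s
The top is descending at 7√30/30 ≈ 1.278 m/s.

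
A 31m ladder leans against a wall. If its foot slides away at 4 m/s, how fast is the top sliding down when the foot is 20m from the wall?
80√561/561 ≈ 3.378 m/s

x² + y² = 31²
2x·dx/dt + 2y·dy/dt = 0
dy/dt = -x/y · dx/dt = -20/√561 · 4 = -80√561/561 m/s
The top is descending at 80√561/561 ≈ 3.378 m/s.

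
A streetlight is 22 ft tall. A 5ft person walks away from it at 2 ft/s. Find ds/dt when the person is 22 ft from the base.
10/17 ft/s

By similar triangles: 22/(x+s) = 5/s
Solving: s = 5x/17
ds/dt = 5/17 · dx/dt = 5/17 · 2 = 10/17 ft/s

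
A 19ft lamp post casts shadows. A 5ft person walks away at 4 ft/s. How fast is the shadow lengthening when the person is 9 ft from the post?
10/7 ft/s

By similar triangles: 19/(x+s) = 5/s
Solving: s = 5x/14
ds/dt = 5/14 · dx/dt = 5/14 · 4 = 10/7 ft/s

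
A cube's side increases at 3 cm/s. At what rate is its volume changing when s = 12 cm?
1296 cm³/s

V = s³
dV/dt = 3s² · ds/dt = 3·12²·3 = 1296 cm³/s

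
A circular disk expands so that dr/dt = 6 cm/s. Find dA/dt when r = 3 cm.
36π cm²/s

A = πr²
dA/dt = 2πr · dr/dt = 2π(3)(6) = 36π cm²/s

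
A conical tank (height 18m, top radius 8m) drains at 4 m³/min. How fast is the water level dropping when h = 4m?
81/(64π) ≈ 0.4029 m/min

r/h = 8/18, so r = (4/9)h
V = (1/3)πr²h = (1/3)π((4/9)h)²h = (16/243)πh³
dV/dh = (16/81)πh²
dh/dt = (dV/dt)/(dV/dh) = -4/((16/81)π·4²) = -81/(64π) m/min
The level is dropping at 81/(64π) ≈ 0.4029 m/min.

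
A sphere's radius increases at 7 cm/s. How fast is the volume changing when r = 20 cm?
11200π cm³/s

V = (4/3)πr³
dV/dt = dV/dr · dr/dt = 4πr² · 7
At r = 20: dV/dt = 11200π cm³/s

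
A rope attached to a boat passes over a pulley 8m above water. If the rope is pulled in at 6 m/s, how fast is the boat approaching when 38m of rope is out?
38√345/115 ≈ 6.138 m/s

rope² = x² + 8²
x = √(38² - 8²) = 2√345
dx/dt = (rope/x) · d(rope)/dt = (38/(2√345)) · (-6) = -38√345/115 m/s
The boat approaches at 38√345/115 ≈ 6.138 m/s.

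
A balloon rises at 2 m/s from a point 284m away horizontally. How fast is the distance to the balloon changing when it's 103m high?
206√91265/91265 ≈ 0.6819 m/s

z² = 284² + y²
z = √(284² + 103²) = √91265
dz/dt = y/z · dy/dt = 103/√91265 · 2 = 206√91265/91265 ≈ 0.6819 m/s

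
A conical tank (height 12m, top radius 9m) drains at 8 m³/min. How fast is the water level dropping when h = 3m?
128/(81π) ≈ 0.503 m/min

r/h = 9/12, so r = (3/4)h
V = (1/3)πr²h = (1/3)π((3/4)h)²h = (3/16)πh³
dV/dh = (9/16)πh²
dh/dt = (dV/dt)/(dV/dh) = -8/((9/16)π·3²) = -128/(81π) m/min
The level is dropping at 128/(81π) ≈ 0.503 m/min.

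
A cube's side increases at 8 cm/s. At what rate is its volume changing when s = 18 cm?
7776 cm³/s

V = s³
dV/dt = 3s² · ds/dt = 3·18²·8 = 7776 cm³/s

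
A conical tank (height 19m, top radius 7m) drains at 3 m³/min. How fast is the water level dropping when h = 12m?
361/(2352π) ≈ 0.04886 m/min

r/h = 7/19, so r = (7/19)h
V = (1/3)πr²h = (1/3)π((7/19)h)²h = (49/1083)πh³
dV/dh = (49/361)πh²
dh/dt = (dV/dt)/(dV/dh) = -3/((49/361)π·12²) = -361/(2352π) m/min
The level is dropping at 361/(2352π) ≈ 0.04886 m/min.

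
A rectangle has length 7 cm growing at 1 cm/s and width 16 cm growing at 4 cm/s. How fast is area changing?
44 cm²/s

A = lw
dA/dt = w·dl/dt + l·dw/dt = 16·1 + 7·4 = 44 cm²/s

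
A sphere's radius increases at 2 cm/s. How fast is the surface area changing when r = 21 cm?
336π cm²/s

S = 4πr²
dS/dt = dS/dr · dr/dt = 8πr · 2
At r = 21: dS/dt = 336π cm²/s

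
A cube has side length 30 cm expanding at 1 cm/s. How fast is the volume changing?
2700 cm³/s

V = s³
dV/dt = 3s² · ds/dt = 3·30²·1 = 2700 cm³/s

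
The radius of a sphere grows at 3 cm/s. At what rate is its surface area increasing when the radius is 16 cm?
384π cm²/s

S = 4πr²
dS/dt = dS/dr · dr/dt = 8πr · 3
At r = 16: dS/dt = 384π cm²/s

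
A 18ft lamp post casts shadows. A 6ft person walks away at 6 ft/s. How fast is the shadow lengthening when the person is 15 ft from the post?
3 ft/s

By similar triangles: 18/(x+s) = 6/s
Solving: s = 6x/12
ds/dt = 6/12 · dx/dt = 1/2 · 6 = 3 ft/s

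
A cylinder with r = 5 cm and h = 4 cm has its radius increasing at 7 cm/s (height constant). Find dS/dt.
196π cm²/s

S = 2πrh + 2πr² (lateral + bases)
dS/dt = (2πh + 4πr)·dr/dt = (2π·4 + 4π·5)·7
= 196π cm²/s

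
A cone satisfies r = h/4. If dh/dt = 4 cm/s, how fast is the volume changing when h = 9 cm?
81π/4 cm³/s

V = (1/3)π(h/4)²h = πh³/48
dV/dt = πh²/16 · 4
At h = 9: dV/dt = 81π/4 cm³/s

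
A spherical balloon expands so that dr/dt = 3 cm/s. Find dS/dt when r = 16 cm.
384π cm²/s

S = 4πr²
dS/dt = dS/dr · dr/dt = 8πr · 3
At r = 16: dS/dt = 384π cm²/s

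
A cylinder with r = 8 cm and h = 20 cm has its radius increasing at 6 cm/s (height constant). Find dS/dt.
432π cm²/s

S = 2πrh + 2πr² (lateral + bases)
dS/dt = (2πh + 4πr)·dr/dt = (2π·20 + 4π·8)·6
= 432π cm²/s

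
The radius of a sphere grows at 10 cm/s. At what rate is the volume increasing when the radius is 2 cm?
160π cm³/s

V = (4/3)πr³
dV/dt = dV/dr · dr/dt = 4πr² · 10
At r = 2: dV/dt = 160π cm³/s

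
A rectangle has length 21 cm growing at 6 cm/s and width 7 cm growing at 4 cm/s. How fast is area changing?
126 cm²/s

A = lw
dA/dt = w·dl/dt + l·dw/dt = 7·6 + 21·4 = 126 cm²/s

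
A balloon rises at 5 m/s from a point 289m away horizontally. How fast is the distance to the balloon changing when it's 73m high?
73√3554/3554 ≈ 1.225 m/s

z² = 289² + y²
z = √(289² + 73²) = 5√3554
dz/dt = y/z · dy/dt = 73/(5√3554) · 5 = 73√3554/3554 ≈ 1.225 m/s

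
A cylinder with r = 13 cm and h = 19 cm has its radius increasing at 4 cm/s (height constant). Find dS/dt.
360π cm²/s

S = 2πrh + 2πr² (lateral + bases)
dS/dt = (2πh + 4πr)·dr/dt = (2π·19 + 4π·13)·4
= 360π cm²/s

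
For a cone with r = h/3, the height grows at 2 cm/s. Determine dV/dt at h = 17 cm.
578π/9 cm³/s

V = (1/3)π(h/3)²h = πh³/27
dV/dt = πh²/9 · 2
At h = 17: dV/dt = 578π/9 cm³/s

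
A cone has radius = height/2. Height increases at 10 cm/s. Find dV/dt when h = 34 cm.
2890π cm³/s

V = (1/3)π(h/2)²h = πh³/12
dV/dt = πh²/4 · 10
At h = 34: dV/dt = 2890π cm³/s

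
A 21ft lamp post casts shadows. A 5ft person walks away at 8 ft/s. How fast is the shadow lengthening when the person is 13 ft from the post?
5/2 ft/s

By similar triangles: 21/(x+s) = 5/s
Solving: s = 5x/16
ds/dt = 5/16 · dx/dt = 5/16 · 8 = 5/2 ft/s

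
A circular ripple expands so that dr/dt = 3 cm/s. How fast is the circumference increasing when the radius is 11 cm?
6π cm/s

C = 2πr
dC/dt = 2π · dr/dt = 2π · 3 = 6π cm/s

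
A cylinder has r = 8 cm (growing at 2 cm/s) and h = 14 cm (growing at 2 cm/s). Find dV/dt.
576π cm³/s

V = πr²h
dV/dt = 2πrh·dr/dt + πr²·dh/dt
= 2π(8)(14)(2) + π(8)²(2)
= 576π cm³/s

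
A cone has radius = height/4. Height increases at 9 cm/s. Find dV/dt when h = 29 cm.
7569π/16 cm³/s

V = (1/3)π(h/4)²h = πh³/48
dV/dt = πh²/16 · 9
At h = 29: dV/dt = 7569π/16 cm³/s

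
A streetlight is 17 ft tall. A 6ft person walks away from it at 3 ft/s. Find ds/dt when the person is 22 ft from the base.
18/11 ft/s

By similar triangles: 17/(x+s) = 6/s
Solving: s = 6x/11
ds/dt = 6/11 · dx/dt = 6/11 · 3 = 18/11 ft/s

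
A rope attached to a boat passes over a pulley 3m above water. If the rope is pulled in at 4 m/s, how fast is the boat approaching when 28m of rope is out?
112√31/155 ≈ 4.023 m/s

rope² = x² + 3²
x = √(28² - 3²) = 5√31
dx/dt = (rope/x) · d(rope)/dt = (28/(5√31)) · (-4) = -112√31/155 m/s
The boat approaches at 112√31/155 ≈ 4.023 m/s.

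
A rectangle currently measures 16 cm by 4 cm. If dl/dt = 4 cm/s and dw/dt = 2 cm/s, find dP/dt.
12 cm/s

P = 2(l + w)
dP/dt = 2(dl/dt + dw/dt) = 2(4 + 2) = 12 cm/s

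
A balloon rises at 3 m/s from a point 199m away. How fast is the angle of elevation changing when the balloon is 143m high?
0.009942 rad/s

tan(θ) = y/199
sec²(θ) · dθ/dt = (1/199) · dy/dt
dθ/dt = cos²(θ)/199 · 3 = 199/(199² + 143²) · 3
dθ/dt = 0.009942 rad/s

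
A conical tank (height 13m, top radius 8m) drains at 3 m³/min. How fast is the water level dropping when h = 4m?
507/(1024π) ≈ 0.1576 m/min

r/h = 8/13, so r = (8/13)h
V = (1/3)πr²h = (1/3)π((8/13)h)²h = (64/507)πh³
dV/dh = (64/169)πh²
dh/dt = (dV/dt)/(dV/dh) = -3/((64/169)π·4²) = -507/(1024π) m/min
The level is dropping at 507/(1024π) ≈ 0.1576 m/min.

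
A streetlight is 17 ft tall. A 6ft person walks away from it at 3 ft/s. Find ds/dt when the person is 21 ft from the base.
18/11 ft/s

By similar triangles: 17/(x+s) = 6/s
Solving: s = 6x/11
ds/dt = 6/11 · dx/dt = 6/11 · 3 = 18/11 ft/s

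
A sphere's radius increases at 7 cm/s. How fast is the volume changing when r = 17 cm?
8092π cm³/s

V = (4/3)πr³
dV/dt = dV/dr · dr/dt = 4πr² · 7
At r = 17: dV/dt = 8092π cm³/s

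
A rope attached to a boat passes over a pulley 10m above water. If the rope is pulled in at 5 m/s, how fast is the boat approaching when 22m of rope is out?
55√6/24 ≈ 5.613 m/s

rope² = x² + 10²
x = √(22² - 10²) = 8√6
dx/dt = (rope/x) · d(rope)/dt = (22/(8√6)) · (-5) = -55√6/24 m/s
The boat approaches at 55√6/24 ≈ 5.613 m/s.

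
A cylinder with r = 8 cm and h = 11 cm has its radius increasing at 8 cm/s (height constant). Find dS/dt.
432π cm²/s

S = 2πrh + 2πr² (lateral + bases)
dS/dt = (2πh + 4πr)·dr/dt = (2π·11 + 4π·8)·8
= 432π cm²/s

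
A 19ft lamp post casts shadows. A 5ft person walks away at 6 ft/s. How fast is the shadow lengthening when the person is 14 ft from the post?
15/7 ft/s

By similar triangles: 19/(x+s) = 5/s
Solving: s = 5x/14
ds/dt = 5/14 · dx/dt = 5/14 · 6 = 15/7 ft/s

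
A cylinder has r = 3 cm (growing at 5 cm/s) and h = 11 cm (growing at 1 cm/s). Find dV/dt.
339π cm³/s

V = πr²h
dV/dt = 2πrh·dr/dt + πr²·dh/dt
= 2π(3)(11)(5) + π(3)²(1)
= 339π cm³/s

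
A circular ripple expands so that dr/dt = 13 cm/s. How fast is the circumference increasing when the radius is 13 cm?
26π cm/s

C = 2πr
dC/dt = 2π · dr/dt = 2π · 13 = 26π cm/s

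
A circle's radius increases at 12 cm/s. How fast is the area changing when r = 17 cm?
408π cm²/s

A = πr²
dA/dt = 2πr · dr/dt = 2π(17)(12) = 408π cm²/s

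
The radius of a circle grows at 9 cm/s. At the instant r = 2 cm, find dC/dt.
18π cm/s

C = 2πr
dC/dt = 2π · dr/dt = 2π · 9 = 18π cm/s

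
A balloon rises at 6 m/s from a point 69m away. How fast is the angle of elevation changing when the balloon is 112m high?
0.023924 rad/s

tan(θ) = y/69
sec²(θ) · dθ/dt = (1/69) · dy/dt
dθ/dt = cos²(θ)/69 · 6 = 69/(69² + 112²) · 6
dθ/dt = 0.023924 rad/s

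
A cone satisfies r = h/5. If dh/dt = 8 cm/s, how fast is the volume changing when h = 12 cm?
1152π/25 cm³/s

V = (1/3)π(h/5)²h = πh³/75
dV/dt = πh²/25 · 8
At h = 12: dV/dt = 1152π/25 cm³/s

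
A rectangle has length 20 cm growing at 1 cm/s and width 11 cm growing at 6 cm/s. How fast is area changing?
131 cm²/s

A = lw
dA/dt = w·dl/dt + l·dw/dt = 11·1 + 20·6 = 131 cm²/s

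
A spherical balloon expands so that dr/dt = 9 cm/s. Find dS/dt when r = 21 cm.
1512π cm²/s

S = 4πr²
dS/dt = dS/dr · dr/dt = 8πr · 9
At r = 21: dS/dt = 1512π cm²/s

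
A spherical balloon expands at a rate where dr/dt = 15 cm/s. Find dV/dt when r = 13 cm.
10140π cm³/s

V = (4/3)πr³
dV/dt = dV/dr · dr/dt = 4πr² · 15
At r = 13: dV/dt = 10140π cm³/s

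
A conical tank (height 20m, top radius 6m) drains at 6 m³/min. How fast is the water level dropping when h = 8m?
25/(24π) ≈ 0.3316 m/min

r/h = 6/20, so r = (3/10)h
V = (1/3)πr²h = (1/3)π((3/10)h)²h = (3/100)πh³
dV/dh = (9/100)πh²
dh/dt = (dV/dt)/(dV/dh) = -6/((9/100)π·8²) = -25/(24π) m/min
The level is dropping at 25/(24π) ≈ 0.3316 m/min.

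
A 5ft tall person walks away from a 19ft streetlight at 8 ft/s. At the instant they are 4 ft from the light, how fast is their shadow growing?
20/7 ft/s

By similar triangles: 19/(x+s) = 5/s
Solving: s = 5x/14
ds/dt = 5/14 · dx/dt = 5/14 · 8 = 20/7 ft/s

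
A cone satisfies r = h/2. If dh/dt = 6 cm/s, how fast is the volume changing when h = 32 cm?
1536π cm³/s

V = (1/3)π(h/2)²h = πh³/12
dV/dt = πh²/4 · 6
At h = 32: dV/dt = 1536π cm³/s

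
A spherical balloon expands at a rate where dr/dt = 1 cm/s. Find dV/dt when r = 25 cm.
2500π cm³/s

V = (4/3)πr³
dV/dt = dV/dr · dr/dt = 4πr² · 1
At r = 25: dV/dt = 2500π cm³/s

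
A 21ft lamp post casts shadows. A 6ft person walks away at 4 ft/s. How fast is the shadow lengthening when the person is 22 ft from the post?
8/5 ft/s

By similar triangles: 21/(x+s) = 6/s
Solving: s = 6x/15
ds/dt = 6/15 · dx/dt = 2/5 · 4 = 8/5 ft/s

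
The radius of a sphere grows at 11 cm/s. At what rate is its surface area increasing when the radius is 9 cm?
792π cm²/s

S = 4πr²
dS/dt = dS/dr · dr/dt = 8πr · 11
At r = 9: dS/dt = 792π cm²/s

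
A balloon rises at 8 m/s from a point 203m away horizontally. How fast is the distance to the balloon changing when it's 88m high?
704√48953/48953 ≈ 3.182 m/s

z² = 203² + y²
z = √(203² + 88²) = √48953
dz/dt = y/z · dy/dt = 88/√48953 · 8 = 704√48953/48953 ≈ 3.182 m/s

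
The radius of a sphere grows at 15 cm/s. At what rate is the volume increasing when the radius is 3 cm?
540π cm³/s

V = (4/3)πr³
dV/dt = dV/dr · dr/dt = 4πr² · 15
At r = 3: dV/dt = 540π cm³/s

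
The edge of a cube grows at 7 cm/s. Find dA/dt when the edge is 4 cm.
336 cm²/s

A = 6s²
dA/dt = 12s · ds/dt = 12·4·7 = 336 cm²/s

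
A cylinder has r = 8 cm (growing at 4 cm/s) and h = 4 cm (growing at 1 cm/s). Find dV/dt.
320π cm³/s

V = πr²h
dV/dt = 2πrh·dr/dt + πr²·dh/dt
= 2π(8)(4)(4) + π(8)²(1)
= 320π cm³/s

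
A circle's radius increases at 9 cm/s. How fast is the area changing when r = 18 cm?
324π cm²/s

A = πr²
dA/dt = 2πr · dr/dt = 2π(18)(9) = 324π cm²/s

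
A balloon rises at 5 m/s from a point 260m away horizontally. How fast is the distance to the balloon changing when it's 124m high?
155√5186/5186 ≈ 2.152 m/s

z² = 260² + y²
z = √(260² + 124²) = 4√5186
dz/dt = y/z · dy/dt = 124/(4√5186) · 5 = 155√5186/5186 ≈ 2.152 m/s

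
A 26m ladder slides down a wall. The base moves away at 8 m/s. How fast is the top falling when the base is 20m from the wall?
80√69/69 ≈ 9.631 m/s

x² + y² = 26²
2x·dx/dt + 2y·dy/dt = 0
dy/dt = -x/y · dx/dt = -20/(2√69) · 8 = -80√69/69 m/s
The top is descending at 80√69/69 ≈ 9.631 m/s.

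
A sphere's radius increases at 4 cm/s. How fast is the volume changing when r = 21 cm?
7056π cm³/s

V = (4/3)πr³
dV/dt = dV/dr · dr/dt = 4πr² · 4
At r = 21: dV/dt = 7056π cm³/s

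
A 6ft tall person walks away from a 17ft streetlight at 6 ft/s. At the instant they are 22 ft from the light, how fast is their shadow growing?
36/11 ft/s

By similar triangles: 17/(x+s) = 6/s
Solving: s = 6x/11
ds/dt = 6/11 · dx/dt = 6/11 · 6 = 36/11 ft/s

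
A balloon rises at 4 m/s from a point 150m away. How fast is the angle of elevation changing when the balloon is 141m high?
0.014157 rad/s

tan(θ) = y/150
sec²(θ) · dθ/dt = (1/150) · dy/dt
dθ/dt = cos²(θ)/150 · 4 = 150/(150² + 141²) · 4
dθ/dt = 0.014157 rad/s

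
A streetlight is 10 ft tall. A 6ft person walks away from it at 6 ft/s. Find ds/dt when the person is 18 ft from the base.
9 ft/s

By similar triangles: 10/(x+s) = 6/s
Solving: s = 6x/4
ds/dt = 6/4 · dx/dt = 3/2 · 6 = 9 ft/s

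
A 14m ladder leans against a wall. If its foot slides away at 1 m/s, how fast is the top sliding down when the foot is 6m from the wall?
3√10/20 ≈ 0.4743 m/s

x² + y² = 14²
2x·dx/dt + 2y·dy/dt = 0
dy/dt = -x/y · dx/dt = -6/(4√10) · 1 = -3√10/20 m/s
The top is descending at 3√10/20 ≈ 0.4743 m/s.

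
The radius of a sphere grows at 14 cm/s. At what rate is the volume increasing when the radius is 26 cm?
37856π cm³/s

V = (4/3)πr³
dV/dt = dV/dr · dr/dt = 4πr² · 14
At r = 26: dV/dt = 37856π cm³/s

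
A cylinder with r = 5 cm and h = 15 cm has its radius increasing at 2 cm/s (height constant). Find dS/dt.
100π cm²/s

S = 2πrh + 2πr² (lateral + bases)
dS/dt = (2πh + 4πr)·dr/dt = (2π·15 + 4π·5)·2
= 100π cm²/s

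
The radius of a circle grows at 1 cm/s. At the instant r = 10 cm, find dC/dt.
2π cm/s

C = 2πr
dC/dt = 2π · dr/dt = 2π · 1 = 2π cm/s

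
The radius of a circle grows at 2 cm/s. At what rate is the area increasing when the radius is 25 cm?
100π cm²/s

A = πr²
dA/dt = 2πr · dr/dt = 2π(25)(2) = 100π cm²/s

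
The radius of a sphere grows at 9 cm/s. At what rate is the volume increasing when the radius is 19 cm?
12996π cm³/s

V = (4/3)πr³
dV/dt = dV/dr · dr/dt = 4πr² · 9
At r = 19: dV/dt = 12996π cm³/s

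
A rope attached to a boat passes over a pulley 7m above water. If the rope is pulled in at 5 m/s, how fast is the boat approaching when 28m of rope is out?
4√15/3 ≈ 5.164 m/s

rope² = x² + 7²
x = √(28² - 7²) = 7√15
dx/dt = (rope/x) · d(rope)/dt = (28/(7√15)) · (-5) = -4√15/3 m/s
The boat approaches at 4√15/3 ≈ 5.164 m/s.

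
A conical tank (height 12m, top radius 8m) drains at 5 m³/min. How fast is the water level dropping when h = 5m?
9/(20π) ≈ 0.1432 m/min

r/h = 8/12, so r = (2/3)h
V = (1/3)πr²h = (1/3)π((2/3)h)²h = (4/27)πh³
dV/dh = (4/9)πh²
dh/dt = (dV/dt)/(dV/dh) = -5/((4/9)π·5²) = -9/(20π) m/min
The level is dropping at 9/(20π) ≈ 0.1432 m/min.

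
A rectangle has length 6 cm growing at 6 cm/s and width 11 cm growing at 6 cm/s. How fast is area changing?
102 cm²/s

A = lw
dA/dt = w·dl/dt + l·dw/dt = 11·6 + 6·6 = 102 cm²/s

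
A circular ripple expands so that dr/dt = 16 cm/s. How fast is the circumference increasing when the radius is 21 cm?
32π cm/s

C = 2πr
dC/dt = 2π · dr/dt = 2π · 16 = 32π cm/s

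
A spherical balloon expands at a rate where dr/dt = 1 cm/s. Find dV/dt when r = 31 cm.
3844π cm³/s

V = (4/3)πr³
dV/dt = dV/dr · dr/dt = 4πr² · 1
At r = 31: dV/dt = 3844π cm³/s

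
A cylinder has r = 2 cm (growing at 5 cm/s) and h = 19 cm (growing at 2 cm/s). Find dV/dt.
388π cm³/s

V = πr²h
dV/dt = 2πrh·dr/dt + πr²·dh/dt
= 2π(2)(19)(5) + π(2)²(2)
= 388π cm³/s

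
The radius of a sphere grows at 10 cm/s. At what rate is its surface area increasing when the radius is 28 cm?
2240π cm²/s

S = 4πr²
dS/dt = dS/dr · dr/dt = 8πr · 10
At r = 28: dS/dt = 2240π cm²/s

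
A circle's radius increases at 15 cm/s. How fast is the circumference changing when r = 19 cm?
30π cm/s

C = 2πr
dC/dt = 2π · dr/dt = 2π · 15 = 30π cm/s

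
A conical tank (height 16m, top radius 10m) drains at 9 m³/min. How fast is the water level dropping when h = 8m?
9/(25π) ≈ 0.1146 m/min

r/h = 10/16, so r = (5/8)h
V = (1/3)πr²h = (1/3)π((5/8)h)²h = (25/192)πh³
dV/dh = (25/64)πh²
dh/dt = (dV/dt)/(dV/dh) = -9/((25/64)π·8²) = -9/(25π) m/min
The level is dropping at 9/(25π) ≈ 0.1146 m/min.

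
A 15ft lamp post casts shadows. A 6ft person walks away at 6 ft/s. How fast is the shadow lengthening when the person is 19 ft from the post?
4 ft/s

By similar triangles: 15/(x+s) = 6/s
Solving: s = 6x/9
ds/dt = 6/9 · dx/dt = 2/3 · 6 = 4 ft/s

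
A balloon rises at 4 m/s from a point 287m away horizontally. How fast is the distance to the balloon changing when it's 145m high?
290√103394/51697 ≈ 1.804 m/s

z² = 287² + y²
z = √(287² + 145²) = √103394
dz/dt = y/z · dy/dt = 145/√103394 · 4 = 290√103394/51697 ≈ 1.804 m/s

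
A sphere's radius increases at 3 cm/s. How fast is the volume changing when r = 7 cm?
588π cm³/s

V = (4/3)πr³
dV/dt = dV/dr · dr/dt = 4πr² · 3
At r = 7: dV/dt = 588π cm³/s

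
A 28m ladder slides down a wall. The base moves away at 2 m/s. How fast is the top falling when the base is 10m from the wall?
10√19/57 ≈ 0.7647 m/s

x² + y² = 28²
2x·dx/dt + 2y·dy/dt = 0
dy/dt = -x/y · dx/dt = -10/(6√19) · 2 = -10√19/57 m/s
The top is descending at 10√19/57 ≈ 0.7647 m/s.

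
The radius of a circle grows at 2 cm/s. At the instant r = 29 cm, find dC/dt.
4π cm/s

C = 2πr
dC/dt = 2π · dr/dt = 2π · 2 = 4π cm/s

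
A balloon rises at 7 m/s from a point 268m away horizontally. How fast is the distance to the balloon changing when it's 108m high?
189√5218/5218 ≈ 2.616 m/s

z² = 268² + y²
z = √(268² + 108²) = 4√5218
dz/dt = y/z · dy/dt = 108/(4√5218) · 7 = 189√5218/5218 ≈ 2.616 m/s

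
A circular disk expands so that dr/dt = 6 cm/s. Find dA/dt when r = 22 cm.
264π cm²/s

A = πr²
dA/dt = 2πr · dr/dt = 2π(22)(6) = 264π cm²/s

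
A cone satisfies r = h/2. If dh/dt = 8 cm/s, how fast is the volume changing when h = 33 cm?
2178π cm³/s

V = (1/3)π(h/2)²h = πh³/12
dV/dt = πh²/4 · 8
At h = 33: dV/dt = 2178π cm³/s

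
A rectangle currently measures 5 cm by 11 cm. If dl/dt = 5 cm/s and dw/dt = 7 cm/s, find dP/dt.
24 cm/s

P = 2(l + w)
dP/dt = 2(dl/dt + dw/dt) = 2(5 + 7) = 24 cm/s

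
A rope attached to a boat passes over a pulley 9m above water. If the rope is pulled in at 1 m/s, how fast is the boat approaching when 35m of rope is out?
35√286/572 ≈ 1.035 m/s

rope² = x² + 9²
x = √(35² - 9²) = 2√286
dx/dt = (rope/x) · d(rope)/dt = (35/(2√286)) · (-1) = -35√286/572 m/s
The boat approaches at 35√286/572 ≈ 1.035 m/s.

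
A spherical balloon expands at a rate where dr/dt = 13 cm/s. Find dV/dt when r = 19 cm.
18772π cm³/s

V = (4/3)πr³
dV/dt = dV/dr · dr/dt = 4πr² · 13
At r = 19: dV/dt = 18772π cm³/s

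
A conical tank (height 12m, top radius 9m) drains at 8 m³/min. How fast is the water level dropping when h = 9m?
128/(729π) ≈ 0.05589 m/min

r/h = 9/12, so r = (3/4)h
V = (1/3)πr²h = (1/3)π((3/4)h)²h = (3/16)πh³
dV/dh = (9/16)πh²
dh/dt = (dV/dt)/(dV/dh) = -8/((9/16)π·9²) = -128/(729π) m/min
The level is dropping at 128/(729π) ≈ 0.05589 m/min.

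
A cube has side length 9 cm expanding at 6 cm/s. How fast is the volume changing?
1458 cm³/s

V = s³
dV/dt = 3s² · ds/dt = 3·9²·6 = 1458 cm³/s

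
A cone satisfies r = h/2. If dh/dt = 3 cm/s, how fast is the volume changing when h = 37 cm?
4107π/4 cm³/s

V = (1/3)π(h/2)²h = πh³/12
dV/dt = πh²/4 · 3
At h = 37: dV/dt = 4107π/4 cm³/s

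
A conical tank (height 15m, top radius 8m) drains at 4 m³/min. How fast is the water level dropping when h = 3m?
25/(16π) ≈ 0.4974 m/min

r/h = 8/15, so r = (8/15)h
V = (1/3)πr²h = (1/3)π((8/15)h)²h = (64/675)πh³
dV/dh = (64/225)πh²
dh/dt = (dV/dt)/(dV/dh) = -4/((64/225)π·3²) = -25/(16π) m/min
The level is dropping at 25/(16π) ≈ 0.4974 m/min.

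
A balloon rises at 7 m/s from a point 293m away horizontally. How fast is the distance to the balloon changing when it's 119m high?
833√100010/100010 ≈ 2.634 m/s

z² = 293² + y²
z = √(293² + 119²) = √100010
dz/dt = y/z · dy/dt = 119/√100010 · 7 = 833√100010/100010 ≈ 2.634 m/s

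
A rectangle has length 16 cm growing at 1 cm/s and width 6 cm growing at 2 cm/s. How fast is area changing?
38 cm²/s

A = lw
dA/dt = w·dl/dt + l·dw/dt = 6·1 + 16·2 = 38 cm²/s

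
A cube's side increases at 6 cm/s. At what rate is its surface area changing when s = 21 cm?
1512 cm²/s

A = 6s²
dA/dt = 12s · ds/dt = 12·21·6 = 1512 cm²/s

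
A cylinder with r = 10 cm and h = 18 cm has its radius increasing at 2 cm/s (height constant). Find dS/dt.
152π cm²/s

S = 2πrh + 2πr² (lateral + bases)
dS/dt = (2πh + 4πr)·dr/dt = (2π·18 + 4π·10)·2
= 152π cm²/s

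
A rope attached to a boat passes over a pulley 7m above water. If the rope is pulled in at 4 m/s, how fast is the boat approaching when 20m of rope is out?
80√39/117 ≈ 4.27 m/s

rope² = x² + 7²
x = √(20² - 7²) = 3√39
dx/dt = (rope/x) · d(rope)/dt = (20/(3√39)) · (-4) = -80√39/117 m/s
The boat approaches at 80√39/117 ≈ 4.27 m/s.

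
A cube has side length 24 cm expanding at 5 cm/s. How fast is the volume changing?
8640 cm³/s

V = s³
dV/dt = 3s² · ds/dt = 3·24²·5 = 8640 cm³/s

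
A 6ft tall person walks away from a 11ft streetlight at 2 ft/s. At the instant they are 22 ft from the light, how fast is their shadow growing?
12/5 ft/s

By similar triangles: 11/(x+s) = 6/s
Solving: s = 6x/5
ds/dt = 6/5 · dx/dt = 6/5 · 2 = 12/5 ft/s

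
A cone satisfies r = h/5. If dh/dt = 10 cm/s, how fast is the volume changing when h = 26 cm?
1352π/5 cm³/s

V = (1/3)π(h/5)²h = πh³/75
dV/dt = πh²/25 · 10
At h = 26: dV/dt = 1352π/5 cm³/s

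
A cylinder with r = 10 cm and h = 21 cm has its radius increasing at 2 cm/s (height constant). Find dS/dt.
164π cm²/s

S = 2πrh + 2πr² (lateral + bases)
dS/dt = (2πh + 4πr)·dr/dt = (2π·21 + 4π·10)·2
= 164π cm²/s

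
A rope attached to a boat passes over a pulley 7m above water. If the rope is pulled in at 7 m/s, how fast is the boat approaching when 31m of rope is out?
217√57/228 ≈ 7.186 m/s

rope² = x² + 7²
x = √(31² - 7²) = 4√57
dx/dt = (rope/x) · d(rope)/dt = (31/(4√57)) · (-7) = -217√57/228 m/s
The boat approaches at 217√57/228 ≈ 7.186 m/s.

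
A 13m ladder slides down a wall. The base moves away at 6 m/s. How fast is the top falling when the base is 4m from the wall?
8√17/17 ≈ 1.94 m/s

x² + y² = 13²
2x·dx/dt + 2y·dy/dt = 0
dy/dt = -x/y · dx/dt = -4/(3√17) · 6 = -8√17/17 m/s
The top is descending at 8√17/17 ≈ 1.94 m/s.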